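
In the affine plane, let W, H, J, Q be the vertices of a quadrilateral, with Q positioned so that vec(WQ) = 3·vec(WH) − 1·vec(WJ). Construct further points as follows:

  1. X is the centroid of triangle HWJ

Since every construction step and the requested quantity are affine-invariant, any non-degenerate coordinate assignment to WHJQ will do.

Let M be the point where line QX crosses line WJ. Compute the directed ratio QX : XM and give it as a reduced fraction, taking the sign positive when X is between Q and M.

QX:XM = 8

Set W = (0, 0), H = (1, 0), J = (0, 1), Q = (3, -1); any affine frame gives the same invariant.
1. X is the centroid of triangle HWJ ⇒ X = (1/3, 1/3)
line QX meets WJ at M = (0, 1/2)
X = Q + t·(M−Q) with t = 8/9, so QX:XM = 8/9:1/9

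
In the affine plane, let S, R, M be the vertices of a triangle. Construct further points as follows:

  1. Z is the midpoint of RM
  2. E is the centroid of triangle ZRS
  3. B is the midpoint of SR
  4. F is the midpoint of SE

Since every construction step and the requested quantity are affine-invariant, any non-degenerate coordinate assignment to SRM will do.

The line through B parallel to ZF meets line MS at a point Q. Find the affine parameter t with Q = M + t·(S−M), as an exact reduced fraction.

t = 11/6

Choose coordinates S = (0, 0), R = (1, 0), M = (0, 1).
1. Z is the midpoint of RM ⇒ Z = (1/2, 1/2)
2. E is the centroid of triangle ZRS ⇒ E = (1/2, 1/6)
3. B is the midpoint of SR ⇒ B = (1/2, 0)
4. F is the midpoint of SE ⇒ F = (1/4, 1/12)
through B parallel to ZF: direction (-1/4, -5/12); meets MS at Q = (0, -5/6)
Q = M + t·(S−M) with t = 11/6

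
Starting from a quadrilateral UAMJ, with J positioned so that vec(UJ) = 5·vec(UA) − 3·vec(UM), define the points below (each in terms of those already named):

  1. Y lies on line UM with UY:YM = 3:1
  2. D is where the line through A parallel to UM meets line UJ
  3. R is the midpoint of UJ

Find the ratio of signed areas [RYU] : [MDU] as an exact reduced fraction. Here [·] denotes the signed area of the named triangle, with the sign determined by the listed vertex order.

Assign U = (0, 0), A = (1, 0), M = (0, 1), J = (5, -3) — the answer is frame-independent, so this choice is without loss of generality.
1. Y lies on line UM with UY:YM = 3:1 ⇒ Y = (0, 3/4)
2. D is where the line through A parallel to UM meets line UJ ⇒ D = (1, -3/5)
3. R is the midpoint of UJ ⇒ R = (5/2, -3/2)
2·[RYU] = 15/8, 2·[MDU] = -1
[RYU]:[MDU] = 15/8:-1 = -15/8

[RYU]:[MDU] = -15/8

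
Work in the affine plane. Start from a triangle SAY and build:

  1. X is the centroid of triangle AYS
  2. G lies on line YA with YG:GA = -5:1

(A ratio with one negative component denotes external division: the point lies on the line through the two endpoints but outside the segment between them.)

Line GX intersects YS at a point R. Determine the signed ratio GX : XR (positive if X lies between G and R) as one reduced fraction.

Assign S = (0, 0), A = (1, 0), Y = (0, 1) — the answer is frame-independent, so this choice is without loss of generality.
1. X is the centroid of triangle AYS ⇒ X = (1/3, 1/3)
2. G lies on line YA with YG:GA = -5:1 ⇒ G = (5/4, -1/4)
line GX meets YS at R = (0, 6/11)
X = G + t·(R−G) with t = 11/15, so GX:XR = 11/15:4/15

GX:XR = 11/4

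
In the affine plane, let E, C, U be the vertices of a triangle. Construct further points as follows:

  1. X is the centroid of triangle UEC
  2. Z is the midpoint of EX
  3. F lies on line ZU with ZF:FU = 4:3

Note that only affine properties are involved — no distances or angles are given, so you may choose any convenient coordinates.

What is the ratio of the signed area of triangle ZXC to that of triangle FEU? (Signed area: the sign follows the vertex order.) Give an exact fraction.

[ZXC]:[FEU] = 7/3

Set E = (0, 0), C = (1, 0), U = (0, 1); any affine frame gives the same invariant.
1. X is the centroid of triangle UEC ⇒ X = (1/3, 1/3)
2. Z is the midpoint of EX ⇒ Z = (1/6, 1/6)
3. F lies on line ZU with ZF:FU = 4:3 ⇒ F = (1/14, 9/14)
2·[ZXC] = -1/6, 2·[FEU] = -1/14
[ZXC]:[FEU] = -1/6:-1/14 = 7/3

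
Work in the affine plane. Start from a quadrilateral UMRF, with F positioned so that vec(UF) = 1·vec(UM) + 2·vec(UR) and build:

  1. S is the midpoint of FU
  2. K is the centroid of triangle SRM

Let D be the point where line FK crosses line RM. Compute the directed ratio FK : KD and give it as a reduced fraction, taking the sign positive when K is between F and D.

Assign U = (0, 0), M = (1, 0), R = (0, 1), F = (1, 2) — the answer is frame-independent, so this choice is without loss of generality.
1. S is the midpoint of FU ⇒ S = (1/2, 1)
2. K is the centroid of triangle SRM ⇒ K = (1/2, 2/3)
line FK meets RM at D = (5/11, 6/11)
K = F + t·(D−F) with t = 11/12, so FK:KD = 11/12:1/12

FK:KD = 11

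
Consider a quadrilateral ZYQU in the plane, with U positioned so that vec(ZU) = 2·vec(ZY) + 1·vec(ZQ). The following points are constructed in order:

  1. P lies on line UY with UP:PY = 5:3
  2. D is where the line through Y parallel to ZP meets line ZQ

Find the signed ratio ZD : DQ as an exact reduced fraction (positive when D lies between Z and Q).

ZD:DQ = -3/14

Choose coordinates Z = (0, 0), Y = (1, 0), Q = (0, 1), U = (2, 1).
1. P lies on line UY with UP:PY = 5:3 ⇒ P = (11/8, 3/8)
2. D is where the line through Y parallel to ZP meets line ZQ ⇒ D = (0, -3/11)
D = Z + t·(Q−Z) with t = -3/11, so ZD:DQ = t:(1−t) = -3/11:14/11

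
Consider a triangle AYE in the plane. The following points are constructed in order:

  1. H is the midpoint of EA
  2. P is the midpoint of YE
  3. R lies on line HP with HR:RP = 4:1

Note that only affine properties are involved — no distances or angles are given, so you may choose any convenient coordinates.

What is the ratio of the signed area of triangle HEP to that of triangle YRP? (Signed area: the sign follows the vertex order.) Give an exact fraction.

[HEP]:[YRP] = 5

Set A = (0, 0), Y = (1, 0), E = (0, 1); any affine frame gives the same invariant.
1. H is the midpoint of EA ⇒ H = (0, 1/2)
2. P is the midpoint of YE ⇒ P = (1/2, 1/2)
3. R lies on line HP with HR:RP = 4:1 ⇒ R = (2/5, 1/2)
2·[HEP] = -1/4, 2·[YRP] = -1/20
[HEP]:[YRP] = -1/4:-1/20 = 5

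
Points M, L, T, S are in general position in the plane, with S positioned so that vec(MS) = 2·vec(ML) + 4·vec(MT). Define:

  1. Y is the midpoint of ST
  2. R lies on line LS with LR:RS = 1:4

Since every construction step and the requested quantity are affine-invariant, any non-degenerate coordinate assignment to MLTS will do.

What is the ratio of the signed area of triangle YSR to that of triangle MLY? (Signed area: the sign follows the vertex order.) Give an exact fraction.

Work in coordinates with M = (0, 0), L = (1, 0), T = (0, 1), S = (2, 4).
1. Y is the midpoint of ST ⇒ Y = (1, 5/2)
2. R lies on line LS with LR:RS = 1:4 ⇒ R = (6/5, 4/5)
2·[YSR] = -2, 2·[MLY] = 5/2
[YSR]:[MLY] = -2:5/2 = -4/5

[YSR]:[MLY] = -4/5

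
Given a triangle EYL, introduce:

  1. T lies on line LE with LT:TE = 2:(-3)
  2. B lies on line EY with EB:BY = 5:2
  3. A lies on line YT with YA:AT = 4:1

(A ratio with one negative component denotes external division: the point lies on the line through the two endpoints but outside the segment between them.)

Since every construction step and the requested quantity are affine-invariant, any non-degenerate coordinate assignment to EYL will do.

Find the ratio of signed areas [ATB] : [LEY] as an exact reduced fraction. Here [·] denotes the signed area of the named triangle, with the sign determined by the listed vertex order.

Work in coordinates with E = (0, 0), Y = (1, 0), L = (0, 1).
1. T lies on line LE with LT:TE = 2:(-3) ⇒ T = (0, 3)
2. B lies on line EY with EB:BY = 5:2 ⇒ B = (5/7, 0)
3. A lies on line YT with YA:AT = 4:1 ⇒ A = (1/5, 12/5)
2·[ATB] = 6/35, 2·[LEY] = 1
[ATB]:[LEY] = 6/35:1 = 6/35

[ATB]:[LEY] = 6/35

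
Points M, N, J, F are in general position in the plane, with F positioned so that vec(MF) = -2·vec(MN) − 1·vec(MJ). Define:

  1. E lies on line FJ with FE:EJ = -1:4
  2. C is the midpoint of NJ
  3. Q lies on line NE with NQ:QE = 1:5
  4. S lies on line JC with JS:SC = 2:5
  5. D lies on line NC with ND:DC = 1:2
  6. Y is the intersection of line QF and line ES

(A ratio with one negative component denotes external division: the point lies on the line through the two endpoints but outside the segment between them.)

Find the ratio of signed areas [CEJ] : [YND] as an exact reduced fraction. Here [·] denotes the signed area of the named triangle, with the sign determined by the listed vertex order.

Choose coordinates M = (0, 0), N = (1, 0), J = (0, 1), F = (-2, -1).
1. E lies on line FJ with FE:EJ = -1:4 ⇒ E = (-8/3, -5/3)
2. C is the midpoint of NJ ⇒ C = (1/2, 1/2)
3. Q lies on line NE with NQ:QE = 1:5 ⇒ Q = (7/18, -5/18)
4. S lies on line JC with JS:SC = 2:5 ⇒ S = (1/7, 6/7)
5. D lies on line NC with ND:DC = 1:2 ⇒ D = (5/6, 1/6)
6. Y is the intersection of line QF and line ES ⇒ Y = (-713/378, -365/378)
2·[CEJ] = -8/3, 2·[YND] = 52/81
[CEJ]:[YND] = -8/3:52/81 = -54/13

[CEJ]:[YND] = -54/13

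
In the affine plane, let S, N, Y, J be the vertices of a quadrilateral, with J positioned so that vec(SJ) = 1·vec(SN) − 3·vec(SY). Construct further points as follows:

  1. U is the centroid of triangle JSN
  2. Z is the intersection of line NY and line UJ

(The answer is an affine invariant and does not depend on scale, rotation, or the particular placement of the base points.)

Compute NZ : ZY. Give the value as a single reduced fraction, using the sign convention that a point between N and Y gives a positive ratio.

NZ:ZY = 3/2

Set S = (0, 0), N = (1, 0), Y = (0, 1), J = (1, -3); any affine frame gives the same invariant.
1. U is the centroid of triangle JSN ⇒ U = (2/3, -1)
2. Z is the intersection of line NY and line UJ ⇒ Z = (2/5, 3/5)
Z = N + t·(Y−N) with t = 3/5, so NZ:ZY = t:(1−t) = 3/5:2/5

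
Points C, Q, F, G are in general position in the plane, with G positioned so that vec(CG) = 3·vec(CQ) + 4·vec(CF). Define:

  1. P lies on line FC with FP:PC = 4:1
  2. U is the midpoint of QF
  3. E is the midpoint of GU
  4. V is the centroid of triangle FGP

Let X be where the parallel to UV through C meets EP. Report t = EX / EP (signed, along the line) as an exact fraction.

t = 31/34

Assign C = (0, 0), Q = (1, 0), F = (0, 1), G = (3, 4) — the answer is frame-independent, so this choice is without loss of generality.
1. P lies on line FC with FP:PC = 4:1 ⇒ P = (0, 1/5)
2. U is the midpoint of QF ⇒ U = (1/2, 1/2)
3. E is the midpoint of GU ⇒ E = (7/4, 9/4)
4. V is the centroid of triangle FGP ⇒ V = (1, 26/15)
through C parallel to UV: direction (1/2, 37/30); meets EP at X = (21/136, 259/680)
X = E + t·(P−E) with t = 31/34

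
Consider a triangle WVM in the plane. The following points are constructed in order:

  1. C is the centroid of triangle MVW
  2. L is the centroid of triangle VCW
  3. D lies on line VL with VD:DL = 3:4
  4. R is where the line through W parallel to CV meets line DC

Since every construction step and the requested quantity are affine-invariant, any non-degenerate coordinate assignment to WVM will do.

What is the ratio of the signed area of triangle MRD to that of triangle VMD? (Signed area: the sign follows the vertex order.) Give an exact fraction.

[MRD]:[VMD] = -6

Assign W = (0, 0), V = (1, 0), M = (0, 1) — the answer is frame-independent, so this choice is without loss of generality.
1. C is the centroid of triangle MVW ⇒ C = (1/3, 1/3)
2. L is the centroid of triangle VCW ⇒ L = (4/9, 1/9)
3. D lies on line VL with VD:DL = 3:4 ⇒ D = (16/21, 1/21)
4. R is where the line through W parallel to CV meets line DC ⇒ R = (10/3, -5/3)
2·[MRD] = -8/7, 2·[VMD] = 4/21
[MRD]:[VMD] = -8/7:4/21 = -6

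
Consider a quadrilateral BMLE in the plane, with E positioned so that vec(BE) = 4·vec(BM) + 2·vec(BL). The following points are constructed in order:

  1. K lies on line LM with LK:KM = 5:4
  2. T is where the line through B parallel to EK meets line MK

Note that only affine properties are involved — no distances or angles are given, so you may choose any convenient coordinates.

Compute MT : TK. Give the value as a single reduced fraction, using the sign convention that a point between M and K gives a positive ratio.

MT:TK = 7/3

Set B = (0, 0), M = (1, 0), L = (0, 1), E = (4, 2); any affine frame gives the same invariant.
1. K lies on line LM with LK:KM = 5:4 ⇒ K = (5/9, 4/9)
2. T is where the line through B parallel to EK meets line MK ⇒ T = (31/45, 14/45)
T = M + t·(K−M) with t = 7/10, so MT:TK = t:(1−t) = 7/10:3/10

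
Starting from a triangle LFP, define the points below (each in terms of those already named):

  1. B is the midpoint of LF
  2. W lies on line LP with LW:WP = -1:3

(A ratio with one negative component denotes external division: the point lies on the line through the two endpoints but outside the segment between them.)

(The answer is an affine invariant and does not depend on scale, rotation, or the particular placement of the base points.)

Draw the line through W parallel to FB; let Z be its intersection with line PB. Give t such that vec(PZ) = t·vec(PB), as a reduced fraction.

t = 3/2

Choose coordinates L = (0, 0), F = (1, 0), P = (0, 1).
1. B is the midpoint of LF ⇒ B = (1/2, 0)
2. W lies on line LP with LW:WP = -1:3 ⇒ W = (0, -1/2)
through W parallel to FB: direction (-1/2, 0); meets PB at Z = (3/4, -1/2)
Z = P + t·(B−P) with t = 3/2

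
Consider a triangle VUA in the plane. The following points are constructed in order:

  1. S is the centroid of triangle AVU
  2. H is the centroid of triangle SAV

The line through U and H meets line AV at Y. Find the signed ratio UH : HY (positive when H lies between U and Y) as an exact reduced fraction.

UH:HY = 8

Assign V = (0, 0), U = (1, 0), A = (0, 1) — the answer is frame-independent, so this choice is without loss of generality.
1. S is the centroid of triangle AVU ⇒ S = (1/3, 1/3)
2. H is the centroid of triangle SAV ⇒ H = (1/9, 4/9)
line UH meets AV at Y = (0, 1/2)
H = U + t·(Y−U) with t = 8/9, so UH:HY = 8/9:1/9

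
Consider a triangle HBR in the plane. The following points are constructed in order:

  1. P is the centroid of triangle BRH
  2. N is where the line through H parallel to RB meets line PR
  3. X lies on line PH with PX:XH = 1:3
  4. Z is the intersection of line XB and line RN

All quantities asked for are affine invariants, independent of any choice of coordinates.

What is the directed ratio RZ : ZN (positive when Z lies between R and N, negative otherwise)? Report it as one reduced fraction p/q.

RZ:ZN = 2/3

Assign H = (0, 0), B = (1, 0), R = (0, 1) — the answer is frame-independent, so this choice is without loss of generality.
1. P is the centroid of triangle BRH ⇒ P = (1/3, 1/3)
2. N is where the line through H parallel to RB meets line PR ⇒ N = (1, -1)
3. X lies on line PH with PX:XH = 1:3 ⇒ X = (1/4, 1/4)
4. Z is the intersection of line XB and line RN ⇒ Z = (2/5, 1/5)
Z = R + t·(N−R) with t = 2/5, so RZ:ZN = t:(1−t) = 2/5:3/5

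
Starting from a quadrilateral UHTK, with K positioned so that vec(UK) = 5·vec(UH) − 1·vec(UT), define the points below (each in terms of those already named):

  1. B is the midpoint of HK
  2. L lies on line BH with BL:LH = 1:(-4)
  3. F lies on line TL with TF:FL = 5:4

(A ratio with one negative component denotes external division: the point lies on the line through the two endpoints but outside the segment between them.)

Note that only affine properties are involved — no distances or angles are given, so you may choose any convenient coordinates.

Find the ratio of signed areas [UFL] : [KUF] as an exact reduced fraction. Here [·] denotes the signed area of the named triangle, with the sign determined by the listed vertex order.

Work in coordinates with U = (0, 0), H = (1, 0), T = (0, 1), K = (5, -1).
1. B is the midpoint of HK ⇒ B = (3, -1/2)
2. L lies on line BH with BL:LH = 1:(-4) ⇒ L = (11/3, -2/3)
3. F lies on line TL with TF:FL = 5:4 ⇒ F = (55/27, 2/27)
2·[UFL] = -44/27, 2·[KUF] = -65/27
[UFL]:[KUF] = -44/27:-65/27 = 44/65

[UFL]:[KUF] = 44/65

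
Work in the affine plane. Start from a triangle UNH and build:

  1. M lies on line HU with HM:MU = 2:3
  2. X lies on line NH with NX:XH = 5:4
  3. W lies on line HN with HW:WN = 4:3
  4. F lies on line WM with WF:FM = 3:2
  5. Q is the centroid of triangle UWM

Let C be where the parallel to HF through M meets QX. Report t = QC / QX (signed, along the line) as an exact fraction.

t = -2/11

Assign U = (0, 0), N = (1, 0), H = (0, 1) — the answer is frame-independent, so this choice is without loss of generality.
1. M lies on line HU with HM:MU = 2:3 ⇒ M = (0, 3/5)
2. X lies on line NH with NX:XH = 5:4 ⇒ X = (4/9, 5/9)
3. W lies on line HN with HW:WN = 4:3 ⇒ W = (4/7, 3/7)
4. F lies on line WM with WF:FM = 3:2 ⇒ F = (8/35, 93/175)
5. Q is the centroid of triangle UWM ⇒ Q = (4/21, 12/35)
through M parallel to HF: direction (8/35, -82/175); meets QX at C = (100/693, 1054/3465)
C = Q + t·(X−Q) with t = -2/11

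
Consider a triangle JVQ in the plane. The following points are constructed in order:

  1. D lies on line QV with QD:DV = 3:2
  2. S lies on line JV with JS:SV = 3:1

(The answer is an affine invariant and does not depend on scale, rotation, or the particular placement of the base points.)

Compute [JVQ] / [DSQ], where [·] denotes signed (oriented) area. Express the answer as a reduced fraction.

[JVQ]:[DSQ] = -20/3

Set J = (0, 0), V = (1, 0), Q = (0, 1); any affine frame gives the same invariant.
1. D lies on line QV with QD:DV = 3:2 ⇒ D = (3/5, 2/5)
2. S lies on line JV with JS:SV = 3:1 ⇒ S = (3/4, 0)
2·[JVQ] = 1, 2·[DSQ] = -3/20
[JVQ]:[DSQ] = 1:-3/20 = -20/3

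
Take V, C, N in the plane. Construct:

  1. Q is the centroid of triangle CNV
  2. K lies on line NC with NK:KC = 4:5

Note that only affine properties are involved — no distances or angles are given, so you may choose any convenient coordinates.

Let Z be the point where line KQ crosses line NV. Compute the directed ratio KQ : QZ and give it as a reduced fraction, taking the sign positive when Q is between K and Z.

KQ:QZ = 1/3

Assign V = (0, 0), C = (1, 0), N = (0, 1) — the answer is frame-independent, so this choice is without loss of generality.
1. Q is the centroid of triangle CNV ⇒ Q = (1/3, 1/3)
2. K lies on line NC with NK:KC = 4:5 ⇒ K = (4/9, 5/9)
line KQ meets NV at Z = (0, -1/3)
Q = K + t·(Z−K) with t = 1/4, so KQ:QZ = 1/4:3/4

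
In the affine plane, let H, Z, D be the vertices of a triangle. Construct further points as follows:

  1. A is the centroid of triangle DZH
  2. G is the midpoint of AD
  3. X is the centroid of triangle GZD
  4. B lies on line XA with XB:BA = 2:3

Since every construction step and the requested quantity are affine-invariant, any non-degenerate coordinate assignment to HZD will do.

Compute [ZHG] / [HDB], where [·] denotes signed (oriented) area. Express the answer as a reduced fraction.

Set H = (0, 0), Z = (1, 0), D = (0, 1); any affine frame gives the same invariant.
1. A is the centroid of triangle DZH ⇒ A = (1/3, 1/3)
2. G is the midpoint of AD ⇒ G = (1/6, 2/3)
3. X is the centroid of triangle GZD ⇒ X = (7/18, 5/9)
4. B lies on line XA with XB:BA = 2:3 ⇒ B = (11/30, 7/15)
2·[ZHG] = -2/3, 2·[HDB] = -11/30
[ZHG]:[HDB] = -2/3:-11/30 = 20/11

[ZHG]:[HDB] = 20/11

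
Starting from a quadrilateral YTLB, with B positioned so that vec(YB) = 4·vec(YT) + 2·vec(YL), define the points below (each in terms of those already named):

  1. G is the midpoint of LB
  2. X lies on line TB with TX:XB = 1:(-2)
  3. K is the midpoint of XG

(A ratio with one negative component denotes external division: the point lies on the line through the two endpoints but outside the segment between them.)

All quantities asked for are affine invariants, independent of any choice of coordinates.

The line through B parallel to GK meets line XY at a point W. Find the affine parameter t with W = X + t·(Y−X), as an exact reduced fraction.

t = -5

Work in coordinates with Y = (0, 0), T = (1, 0), L = (0, 1), B = (4, 2).
1. G is the midpoint of LB ⇒ G = (2, 3/2)
2. X lies on line TB with TX:XB = 1:(-2) ⇒ X = (-2, -2)
3. K is the midpoint of XG ⇒ K = (0, -1/4)
through B parallel to GK: direction (-2, -7/4); meets XY at W = (-12, -12)
W = X + t·(Y−X) with t = -5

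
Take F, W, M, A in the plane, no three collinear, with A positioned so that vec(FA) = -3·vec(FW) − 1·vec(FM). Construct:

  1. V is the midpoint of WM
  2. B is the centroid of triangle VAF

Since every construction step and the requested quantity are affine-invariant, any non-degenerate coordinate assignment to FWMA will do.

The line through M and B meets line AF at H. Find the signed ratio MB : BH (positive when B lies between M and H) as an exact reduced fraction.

MB:BH = 8

Set F = (0, 0), W = (1, 0), M = (0, 1), A = (-3, -1); any affine frame gives the same invariant.
1. V is the midpoint of WM ⇒ V = (1/2, 1/2)
2. B is the centroid of triangle VAF ⇒ B = (-5/6, -1/6)
line MB meets AF at H = (-15/16, -5/16)
B = M + t·(H−M) with t = 8/9, so MB:BH = 8/9:1/9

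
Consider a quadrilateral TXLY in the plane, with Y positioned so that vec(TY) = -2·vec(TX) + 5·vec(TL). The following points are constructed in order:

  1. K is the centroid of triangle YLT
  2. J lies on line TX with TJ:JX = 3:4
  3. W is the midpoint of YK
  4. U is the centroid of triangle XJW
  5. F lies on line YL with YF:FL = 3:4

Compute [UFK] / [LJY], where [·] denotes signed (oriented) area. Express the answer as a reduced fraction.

Work in coordinates with T = (0, 0), X = (1, 0), L = (0, 1), Y = (-2, 5).
1. K is the centroid of triangle YLT ⇒ K = (-2/3, 2)
2. J lies on line TX with TJ:JX = 3:4 ⇒ J = (3/7, 0)
3. W is the midpoint of YK ⇒ W = (-4/3, 7/2)
4. U is the centroid of triangle XJW ⇒ U = (2/63, 7/6)
5. F lies on line YL with YF:FL = 3:4 ⇒ F = (-8/7, 23/7)
2·[UFK] = 221/441, 2·[LJY] = -2/7
[UFK]:[LJY] = 221/441:-2/7 = -221/126

[UFK]:[LJY] = -221/126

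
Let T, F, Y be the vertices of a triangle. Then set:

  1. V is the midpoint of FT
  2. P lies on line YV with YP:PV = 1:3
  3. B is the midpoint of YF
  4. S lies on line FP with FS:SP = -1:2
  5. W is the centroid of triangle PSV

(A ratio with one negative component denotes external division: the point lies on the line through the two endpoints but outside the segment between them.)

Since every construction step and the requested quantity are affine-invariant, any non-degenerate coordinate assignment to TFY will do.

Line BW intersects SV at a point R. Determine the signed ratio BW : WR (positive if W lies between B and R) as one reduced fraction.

Assign T = (0, 0), F = (1, 0), Y = (0, 1) — the answer is frame-independent, so this choice is without loss of generality.
1. V is the midpoint of FT ⇒ V = (1/2, 0)
2. P lies on line YV with YP:PV = 1:3 ⇒ P = (1/8, 3/4)
3. B is the midpoint of YF ⇒ B = (1/2, 1/2)
4. S lies on line FP with FS:SP = -1:2 ⇒ S = (15/8, -3/4)
5. W is the centroid of triangle PSV ⇒ W = (5/6, 0)
line BW meets SV at R = (43/42, -2/7)
W = B + t·(R−B) with t = 7/11, so BW:WR = 7/11:4/11

BW:WR = 7/4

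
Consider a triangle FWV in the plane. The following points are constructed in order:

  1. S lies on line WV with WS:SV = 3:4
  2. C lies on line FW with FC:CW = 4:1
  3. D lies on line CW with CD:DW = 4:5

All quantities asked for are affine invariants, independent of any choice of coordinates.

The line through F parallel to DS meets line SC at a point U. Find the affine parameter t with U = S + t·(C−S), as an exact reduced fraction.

t = 10

Set F = (0, 0), W = (1, 0), V = (0, 1); any affine frame gives the same invariant.
1. S lies on line WV with WS:SV = 3:4 ⇒ S = (4/7, 3/7)
2. C lies on line FW with FC:CW = 4:1 ⇒ C = (4/5, 0)
3. D lies on line CW with CD:DW = 4:5 ⇒ D = (8/9, 0)
through F parallel to DS: direction (-20/63, 3/7); meets SC at U = (20/7, -27/7)
U = S + t·(C−S) with t = 10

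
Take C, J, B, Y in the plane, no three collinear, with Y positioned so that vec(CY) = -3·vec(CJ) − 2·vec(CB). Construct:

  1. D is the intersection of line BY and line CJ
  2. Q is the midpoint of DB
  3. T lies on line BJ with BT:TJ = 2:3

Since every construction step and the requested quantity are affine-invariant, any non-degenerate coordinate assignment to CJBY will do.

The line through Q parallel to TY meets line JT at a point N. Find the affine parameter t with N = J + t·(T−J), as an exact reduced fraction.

Work in coordinates with C = (0, 0), J = (1, 0), B = (0, 1), Y = (-3, -2).
1. D is the intersection of line BY and line CJ ⇒ D = (-1, 0)
2. Q is the midpoint of DB ⇒ Q = (-1/2, 1/2)
3. T lies on line BJ with BT:TJ = 2:3 ⇒ T = (2/5, 3/5)
through Q parallel to TY: direction (-17/5, -13/5); meets JT at N = (1/15, 14/15)
N = J + t·(T−J) with t = 14/9

t = 14/9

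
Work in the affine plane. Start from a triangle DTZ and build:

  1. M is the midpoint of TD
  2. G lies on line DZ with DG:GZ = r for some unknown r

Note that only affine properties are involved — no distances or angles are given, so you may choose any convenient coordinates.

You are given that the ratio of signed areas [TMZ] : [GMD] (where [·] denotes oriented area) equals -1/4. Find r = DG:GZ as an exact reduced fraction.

Set D = (0, 0), T = (1, 0), Z = (0, 1); any affine frame gives the same invariant.
1. M is the midpoint of TD ⇒ M = (1/2, 0)
2. With DG:GZ = r, write λ = r/(r+1) so G = D + λ·(Z−D); G is affine-linear in λ
Every point depending on G is an affine combination of G and λ-independent points, so each such coordinate is linear in λ; the λ² term in each signed area is a multiple of (Z−D)×(Z−D) = 0, so 2·[TMZ] and 2·[GMD] are each linear in λ. Evaluating at λ=0 and λ=1:
  2·[TMZ] = -1/2,   2·[GMD] = -1/2·λ
So [TMZ]:[GMD] = (-1/2) / (-1/2·λ). Setting this equal to -1/4:
  -1/2 = -1/4·(-1/2·λ)  ⇒  λ = -4
Then r = λ/(1−λ) = (-4)/(5) = -4/5. Check: with r = -4/5, G = (0, -4) and [TMZ]:[GMD] = -1/4 as required.

r = -4/5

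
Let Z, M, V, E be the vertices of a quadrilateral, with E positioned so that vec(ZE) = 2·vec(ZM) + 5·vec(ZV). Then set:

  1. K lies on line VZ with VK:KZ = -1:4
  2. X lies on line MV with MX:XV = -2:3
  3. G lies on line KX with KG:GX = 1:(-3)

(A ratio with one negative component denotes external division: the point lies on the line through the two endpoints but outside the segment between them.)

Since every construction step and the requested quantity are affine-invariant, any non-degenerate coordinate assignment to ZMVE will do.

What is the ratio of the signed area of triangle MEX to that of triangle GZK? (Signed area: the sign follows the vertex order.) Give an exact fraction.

Work in coordinates with Z = (0, 0), M = (1, 0), V = (0, 1), E = (2, 5).
1. K lies on line VZ with VK:KZ = -1:4 ⇒ K = (0, 4/3)
2. X lies on line MV with MX:XV = -2:3 ⇒ X = (3, -2)
3. G lies on line KX with KG:GX = 1:(-3) ⇒ G = (-3/2, 3)
2·[MEX] = -12, 2·[GZK] = 2
[MEX]:[GZK] = -12:2 = -6

[MEX]:[GZK] = -6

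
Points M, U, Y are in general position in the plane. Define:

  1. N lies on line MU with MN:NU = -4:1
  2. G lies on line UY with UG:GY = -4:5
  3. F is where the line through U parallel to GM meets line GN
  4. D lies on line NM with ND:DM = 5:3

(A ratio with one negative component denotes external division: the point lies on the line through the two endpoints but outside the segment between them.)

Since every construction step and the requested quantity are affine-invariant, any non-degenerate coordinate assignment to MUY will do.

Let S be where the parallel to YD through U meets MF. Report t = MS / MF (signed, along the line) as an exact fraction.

Assign M = (0, 0), U = (1, 0), Y = (0, 1) — the answer is frame-independent, so this choice is without loss of generality.
1. N lies on line MU with MN:NU = -4:1 ⇒ N = (4/3, 0)
2. G lies on line UY with UG:GY = -4:5 ⇒ G = (5, -4)
3. F is where the line through U parallel to GM meets line GN ⇒ F = (9/4, -1)
4. D lies on line NM with ND:DM = 5:3 ⇒ D = (1/2, 0)
through U parallel to YD: direction (1/2, -1); meets MF at S = (9/7, -4/7)
S = M + t·(F−M) with t = 4/7

t = 4/7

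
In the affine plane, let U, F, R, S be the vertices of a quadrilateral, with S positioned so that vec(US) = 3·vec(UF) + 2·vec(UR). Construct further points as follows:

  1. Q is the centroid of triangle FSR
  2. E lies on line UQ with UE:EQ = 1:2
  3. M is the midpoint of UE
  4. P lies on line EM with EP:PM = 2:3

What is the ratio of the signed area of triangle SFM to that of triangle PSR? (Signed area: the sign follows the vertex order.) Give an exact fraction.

Set U = (0, 0), F = (1, 0), R = (0, 1), S = (3, 2); any affine frame gives the same invariant.
1. Q is the centroid of triangle FSR ⇒ Q = (4/3, 1)
2. E lies on line UQ with UE:EQ = 1:2 ⇒ E = (4/9, 1/3)
3. M is the midpoint of UE ⇒ M = (2/9, 1/6)
4. P lies on line EM with EP:PM = 2:3 ⇒ P = (16/45, 4/15)
2·[SFM] = -17/9, 2·[PSR] = 23/9
[SFM]:[PSR] = -17/9:23/9 = -17/23

[SFM]:[PSR] = -17/23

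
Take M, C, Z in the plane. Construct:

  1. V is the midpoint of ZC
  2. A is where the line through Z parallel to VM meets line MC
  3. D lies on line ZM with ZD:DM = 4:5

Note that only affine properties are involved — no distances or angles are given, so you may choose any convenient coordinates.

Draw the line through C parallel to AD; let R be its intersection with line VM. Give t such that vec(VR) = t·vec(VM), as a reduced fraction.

t = 7/2

Set M = (0, 0), C = (1, 0), Z = (0, 1); any affine frame gives the same invariant.
1. V is the midpoint of ZC ⇒ V = (1/2, 1/2)
2. A is where the line through Z parallel to VM meets line MC ⇒ A = (-1, 0)
3. D lies on line ZM with ZD:DM = 4:5 ⇒ D = (0, 5/9)
through C parallel to AD: direction (1, 5/9); meets VM at R = (-5/4, -5/4)
R = V + t·(M−V) with t = 7/2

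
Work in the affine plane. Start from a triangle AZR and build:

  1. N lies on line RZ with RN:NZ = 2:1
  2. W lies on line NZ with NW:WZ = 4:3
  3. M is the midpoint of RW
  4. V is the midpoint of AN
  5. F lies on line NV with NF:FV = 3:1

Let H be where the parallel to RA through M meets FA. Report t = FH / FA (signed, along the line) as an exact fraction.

t = -1/35

Set A = (0, 0), Z = (1, 0), R = (0, 1); any affine frame gives the same invariant.
1. N lies on line RZ with RN:NZ = 2:1 ⇒ N = (2/3, 1/3)
2. W lies on line NZ with NW:WZ = 4:3 ⇒ W = (6/7, 1/7)
3. M is the midpoint of RW ⇒ M = (3/7, 4/7)
4. V is the midpoint of AN ⇒ V = (1/3, 1/6)
5. F lies on line NV with NF:FV = 3:1 ⇒ F = (5/12, 5/24)
through M parallel to RA: direction (0, -1); meets FA at H = (3/7, 3/14)
H = F + t·(A−F) with t = -1/35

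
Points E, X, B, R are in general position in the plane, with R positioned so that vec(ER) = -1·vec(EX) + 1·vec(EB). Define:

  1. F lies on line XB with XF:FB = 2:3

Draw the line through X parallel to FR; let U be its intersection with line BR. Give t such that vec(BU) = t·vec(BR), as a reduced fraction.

t = 5/3

Set E = (0, 0), X = (1, 0), B = (0, 1), R = (-1, 1); any affine frame gives the same invariant.
1. F lies on line XB with XF:FB = 2:3 ⇒ F = (3/5, 2/5)
through X parallel to FR: direction (-8/5, 3/5); meets BR at U = (-5/3, 1)
U = B + t·(R−B) with t = 5/3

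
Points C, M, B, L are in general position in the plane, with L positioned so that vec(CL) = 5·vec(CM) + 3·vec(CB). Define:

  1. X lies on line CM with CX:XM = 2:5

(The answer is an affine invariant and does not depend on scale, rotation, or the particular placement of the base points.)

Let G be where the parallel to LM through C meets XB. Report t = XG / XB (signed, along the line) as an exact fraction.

t = 3/17

Set C = (0, 0), M = (1, 0), B = (0, 1), L = (5, 3); any affine frame gives the same invariant.
1. X lies on line CM with CX:XM = 2:5 ⇒ X = (2/7, 0)
through C parallel to LM: direction (-4, -3); meets XB at G = (4/17, 3/17)
G = X + t·(B−X) with t = 3/17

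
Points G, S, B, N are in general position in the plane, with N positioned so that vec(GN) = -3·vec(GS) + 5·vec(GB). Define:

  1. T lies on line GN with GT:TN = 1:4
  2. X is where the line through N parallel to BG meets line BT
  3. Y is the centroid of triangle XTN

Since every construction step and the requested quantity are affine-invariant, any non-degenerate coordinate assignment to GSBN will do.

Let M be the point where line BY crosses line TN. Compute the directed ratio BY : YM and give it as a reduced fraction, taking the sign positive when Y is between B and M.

BY:YM = -7/4

Choose coordinates G = (0, 0), S = (1, 0), B = (0, 1), N = (-3, 5).
1. T lies on line GN with GT:TN = 1:4 ⇒ T = (-3/5, 1)
2. X is where the line through N parallel to BG meets line BT ⇒ X = (-3, 1)
3. Y is the centroid of triangle XTN ⇒ Y = (-11/5, 7/3)
line BY meets TN at M = (-33/35, 11/7)
Y = B + t·(M−B) with t = 7/3, so BY:YM = 7/3:-4/3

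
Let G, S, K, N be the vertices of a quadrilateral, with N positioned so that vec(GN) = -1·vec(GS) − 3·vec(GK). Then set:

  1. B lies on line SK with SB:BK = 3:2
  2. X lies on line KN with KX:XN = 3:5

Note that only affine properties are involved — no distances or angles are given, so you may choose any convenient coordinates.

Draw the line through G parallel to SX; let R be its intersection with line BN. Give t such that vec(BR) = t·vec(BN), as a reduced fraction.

Work in coordinates with G = (0, 0), S = (1, 0), K = (0, 1), N = (-1, -3).
1. B lies on line SK with SB:BK = 3:2 ⇒ B = (2/5, 3/5)
2. X lies on line KN with KX:XN = 3:5 ⇒ X = (-3/8, -1/2)
through G parallel to SX: direction (-11/8, -1/2); meets BN at R = (33/170, 6/85)
R = B + t·(N−B) with t = 5/34

t = 5/34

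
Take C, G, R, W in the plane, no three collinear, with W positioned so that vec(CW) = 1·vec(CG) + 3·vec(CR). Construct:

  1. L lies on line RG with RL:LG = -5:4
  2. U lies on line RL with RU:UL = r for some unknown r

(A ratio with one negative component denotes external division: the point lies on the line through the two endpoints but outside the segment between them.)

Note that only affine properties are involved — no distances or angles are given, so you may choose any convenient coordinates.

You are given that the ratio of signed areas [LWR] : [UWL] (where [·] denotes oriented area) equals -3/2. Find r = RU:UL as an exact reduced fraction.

Choose coordinates C = (0, 0), G = (1, 0), R = (0, 1), W = (1, 3).
1. L lies on line RG with RL:LG = -5:4 ⇒ L = (5, -4)
2. With RU:UL = r, write λ = r/(r+1) so U = R + λ·(L−R); U is affine-linear in λ
Every point depending on U is an affine combination of U and λ-independent points, so each such coordinate is linear in λ; the λ² term in each signed area is a multiple of (L−R)×(L−R) = 0, so 2·[LWR] and 2·[UWL] are each linear in λ. Evaluating at λ=0 and λ=1:
  2·[LWR] = 15,   2·[UWL] = 15·λ − 15
So [LWR]:[UWL] = (15) / (15·λ − 15). Setting this equal to -3/2:
  15 = -3/2·(15·λ − 15)  ⇒  λ = 1/3
Then r = λ/(1−λ) = (1/3)/(2/3) = 1/2. Check: with r = 1/2, U = (5/3, -2/3) and [LWR]:[UWL] = -3/2 as required.

r = 1/2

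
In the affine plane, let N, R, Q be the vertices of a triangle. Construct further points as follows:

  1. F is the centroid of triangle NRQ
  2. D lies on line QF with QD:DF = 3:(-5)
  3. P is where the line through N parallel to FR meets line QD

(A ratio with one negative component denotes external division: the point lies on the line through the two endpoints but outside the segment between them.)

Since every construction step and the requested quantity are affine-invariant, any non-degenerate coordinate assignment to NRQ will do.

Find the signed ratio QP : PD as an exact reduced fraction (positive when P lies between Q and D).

Assign N = (0, 0), R = (1, 0), Q = (0, 1) — the answer is frame-independent, so this choice is without loss of generality.
1. F is the centroid of triangle NRQ ⇒ F = (1/3, 1/3)
2. D lies on line QF with QD:DF = 3:(-5) ⇒ D = (-1/2, 2)
3. P is where the line through N parallel to FR meets line QD ⇒ P = (2/3, -1/3)
P = Q + t·(D−Q) with t = -4/3, so QP:PD = t:(1−t) = -4/3:7/3

QP:PD = -4/7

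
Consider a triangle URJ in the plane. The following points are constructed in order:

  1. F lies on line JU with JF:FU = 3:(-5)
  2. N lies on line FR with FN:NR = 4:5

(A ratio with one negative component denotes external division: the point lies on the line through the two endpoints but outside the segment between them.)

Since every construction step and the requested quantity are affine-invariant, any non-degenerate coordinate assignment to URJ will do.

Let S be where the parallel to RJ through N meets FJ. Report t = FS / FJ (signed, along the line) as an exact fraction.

t = 4/9

Choose coordinates U = (0, 0), R = (1, 0), J = (0, 1).
1. F lies on line JU with JF:FU = 3:(-5) ⇒ F = (0, 5/2)
2. N lies on line FR with FN:NR = 4:5 ⇒ N = (4/9, 25/18)
through N parallel to RJ: direction (-1, 1); meets FJ at S = (0, 11/6)
S = F + t·(J−F) with t = 4/9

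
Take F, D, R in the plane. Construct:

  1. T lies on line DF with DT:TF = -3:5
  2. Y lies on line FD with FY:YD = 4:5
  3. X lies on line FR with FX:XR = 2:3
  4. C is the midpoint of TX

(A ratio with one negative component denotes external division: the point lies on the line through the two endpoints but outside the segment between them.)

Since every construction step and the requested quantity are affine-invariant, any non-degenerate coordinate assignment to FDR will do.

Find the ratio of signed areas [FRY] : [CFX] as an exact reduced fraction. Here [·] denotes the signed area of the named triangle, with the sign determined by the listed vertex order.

Assign F = (0, 0), D = (1, 0), R = (0, 1) — the answer is frame-independent, so this choice is without loss of generality.
1. T lies on line DF with DT:TF = -3:5 ⇒ T = (5/2, 0)
2. Y lies on line FD with FY:YD = 4:5 ⇒ Y = (4/9, 0)
3. X lies on line FR with FX:XR = 2:3 ⇒ X = (0, 2/5)
4. C is the midpoint of TX ⇒ C = (5/4, 1/5)
2·[FRY] = -4/9, 2·[CFX] = -1/2
[FRY]:[CFX] = -4/9:-1/2 = 8/9

[FRY]:[CFX] = 8/9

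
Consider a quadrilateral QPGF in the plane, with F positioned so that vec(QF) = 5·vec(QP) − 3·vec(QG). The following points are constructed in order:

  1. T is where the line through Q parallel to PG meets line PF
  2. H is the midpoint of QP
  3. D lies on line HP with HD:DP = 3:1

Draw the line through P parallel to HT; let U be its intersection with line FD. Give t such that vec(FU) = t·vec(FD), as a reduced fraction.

t = 4/5

Set Q = (0, 0), P = (1, 0), G = (0, 1), F = (5, -3); any affine frame gives the same invariant.
1. T is where the line through Q parallel to PG meets line PF ⇒ T = (-3, 3)
2. H is the midpoint of QP ⇒ H = (1/2, 0)
3. D lies on line HP with HD:DP = 3:1 ⇒ D = (7/8, 0)
through P parallel to HT: direction (-7/2, 3); meets FD at U = (17/10, -3/5)
U = F + t·(D−F) with t = 4/5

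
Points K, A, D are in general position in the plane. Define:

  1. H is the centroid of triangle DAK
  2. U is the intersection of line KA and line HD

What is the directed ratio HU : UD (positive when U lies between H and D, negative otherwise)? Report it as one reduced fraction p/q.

HU:UD = -1/3

Assign K = (0, 0), A = (1, 0), D = (0, 1) — the answer is frame-independent, so this choice is without loss of generality.
1. H is the centroid of triangle DAK ⇒ H = (1/3, 1/3)
2. U is the intersection of line KA and line HD ⇒ U = (1/2, 0)
U = H + t·(D−H) with t = -1/2, so HU:UD = t:(1−t) = -1/2:3/2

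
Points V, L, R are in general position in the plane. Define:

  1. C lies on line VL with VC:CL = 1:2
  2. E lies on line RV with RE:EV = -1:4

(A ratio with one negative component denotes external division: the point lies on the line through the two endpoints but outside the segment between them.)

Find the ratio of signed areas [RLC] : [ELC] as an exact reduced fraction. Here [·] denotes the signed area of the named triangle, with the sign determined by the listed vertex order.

[RLC]:[ELC] = 3/4

Set V = (0, 0), L = (1, 0), R = (0, 1); any affine frame gives the same invariant.
1. C lies on line VL with VC:CL = 1:2 ⇒ C = (1/3, 0)
2. E lies on line RV with RE:EV = -1:4 ⇒ E = (0, 4/3)
2·[RLC] = -2/3, 2·[ELC] = -8/9
[RLC]:[ELC] = -2/3:-8/9 = 3/4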